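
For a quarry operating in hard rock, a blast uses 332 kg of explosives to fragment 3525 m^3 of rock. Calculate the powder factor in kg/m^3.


0.0942 kg/m^3

Powder factor = explosive mass / rock volume
= 332 / 3525
= 0.0942 kg/m^3


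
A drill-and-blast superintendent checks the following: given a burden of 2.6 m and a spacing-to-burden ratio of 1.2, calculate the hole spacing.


3.12 m

Spacing = burden * ratio
= 2.6 * 1.2
= 3.12 m


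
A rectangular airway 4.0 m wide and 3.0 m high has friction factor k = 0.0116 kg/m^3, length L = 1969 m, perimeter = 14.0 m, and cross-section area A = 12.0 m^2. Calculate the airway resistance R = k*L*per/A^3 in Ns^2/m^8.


0.185 Ns^2/m^8

Compute the numerator:
k * L * per = 0.0116 * 1969 * 14.0
= 319.7656
Compute the denominator:
A^3 = 12.0^3 = 1728
Resistance:
R = 319.7656 / 1728
= 0.185 Ns^2/m^8


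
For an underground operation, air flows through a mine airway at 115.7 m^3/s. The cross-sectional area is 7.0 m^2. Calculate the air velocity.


16.5286 m/s

Velocity = flow rate / cross-sectional area
= 115.7 / 7.0
= 16.5286 m/s


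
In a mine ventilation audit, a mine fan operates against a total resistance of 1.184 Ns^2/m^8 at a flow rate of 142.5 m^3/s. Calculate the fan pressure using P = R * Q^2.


Compute Q^2:
Q^2 = 142.5^2 = 20306.25
Compute pressure:
P = R * Q^2 = 1.184 * 20306.25
= 24042.6 Pa

24042.6 Pa


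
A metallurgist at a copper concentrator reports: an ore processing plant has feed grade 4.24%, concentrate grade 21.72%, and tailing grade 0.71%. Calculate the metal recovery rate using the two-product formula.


86.0682%

Using the two-product formula:
R = 100 * c * (f - t) / (f * (c - t))
Numerator = 100 * 21.72 * (4.24 - 0.71)
= 100 * 21.72 * 3.53
= 7667.16
Denominator = 4.24 * (21.72 - 0.71)
= 4.24 * 21.01
= 89.0824
R = 7667.16 / 89.0824
= 86.0682%


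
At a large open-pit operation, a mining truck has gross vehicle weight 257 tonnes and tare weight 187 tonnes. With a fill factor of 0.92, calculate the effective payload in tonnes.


Maximum payload = gross - tare
= 257 - 187 = 70 tonnes
Effective payload = max payload * fill factor
= 70 * 0.92
= 64.4 tonnes

64.4 tonnes


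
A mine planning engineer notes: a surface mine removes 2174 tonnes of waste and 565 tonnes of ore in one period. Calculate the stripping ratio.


3.8478

Stripping ratio = waste tonnage / ore tonnage
= 2174 / 565
= 3.8478


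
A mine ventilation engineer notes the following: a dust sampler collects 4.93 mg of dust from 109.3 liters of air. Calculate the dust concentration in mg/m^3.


Convert liters to m^3: 1 m^3 = 1000 L
Concentration = mass / volume * 1000
= 4.93 / 109.3 * 1000
= 0.045105215 * 1000
= 45.1052 mg/m^3

45.1052 mg/m^3


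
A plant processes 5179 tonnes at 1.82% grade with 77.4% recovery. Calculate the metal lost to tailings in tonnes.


Total metal in feed:
= 5179 * 1.82 / 100 = 94.2578 tonnes
Metal recovered:
= 94.2578 * 77.4 / 100 = 72.9555372 tonnes
Metal lost to tailings:
= 94.2578 - 72.9555372
= 21.3023 tonnes

21.3023 tonnes


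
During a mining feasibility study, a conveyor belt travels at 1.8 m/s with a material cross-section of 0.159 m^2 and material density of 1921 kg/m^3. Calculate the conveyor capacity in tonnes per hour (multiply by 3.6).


Volumetric flow = speed * area
= 1.8 * 0.159 = 0.2862 m^3/s
Mass flow = volumetric * density
= 0.2862 * 1921 = 549.7902 kg/s
Convert to t/h: multiply by 3.6
Capacity = 549.7902 * 3.6
= 1979.2447 t/h

1979.2447 t/h


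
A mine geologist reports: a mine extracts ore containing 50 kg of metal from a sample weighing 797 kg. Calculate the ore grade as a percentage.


6.2735%

Ore grade = (metal mass / ore mass) * 100
= (50 / 797) * 100
= 0.06273525721 * 100
= 6.2735%


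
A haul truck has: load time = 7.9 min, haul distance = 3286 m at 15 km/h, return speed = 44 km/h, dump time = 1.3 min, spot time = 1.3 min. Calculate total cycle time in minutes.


28.1249 min

Convert haul speed to m/min: 15 * 1000/60 = 250 m/min
Haul time = 3286 / 250 = 13.144 min
Convert return speed to m/min: 44 * 1000/60 = 733.3333333 m/min
Return time = 3286 / 733.3333333 = 4.480909091 min
Total cycle time:
= 7.9 + 13.144 + 1.3 + 4.480909091 + 1.3
= 28.1249 min


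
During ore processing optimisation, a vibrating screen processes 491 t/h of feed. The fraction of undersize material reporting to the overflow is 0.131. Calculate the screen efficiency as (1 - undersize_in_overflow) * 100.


Screen efficiency = (1 - fraction of undersize in overflow) * 100
= (1 - 0.131) * 100
= 0.869 * 100
= 86.9%

86.9%


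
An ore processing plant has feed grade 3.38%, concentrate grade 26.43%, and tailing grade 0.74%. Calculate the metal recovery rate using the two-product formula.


Using the two-product formula:
R = 100 * c * (f - t) / (f * (c - t))
Numerator = 100 * 26.43 * (3.38 - 0.74)
= 100 * 26.43 * 2.64
= 6977.52
Denominator = 3.38 * (26.43 - 0.74)
= 3.38 * 25.69
= 86.8322
R = 6977.52 / 86.8322
= 80.3564%

80.3564%


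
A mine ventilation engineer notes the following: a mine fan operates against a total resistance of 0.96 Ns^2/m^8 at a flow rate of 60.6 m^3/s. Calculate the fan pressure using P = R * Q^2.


3525.4656 Pa

Compute Q^2:
Q^2 = 60.6^2 = 3672.36
Compute pressure:
P = R * Q^2 = 0.96 * 3672.36
= 3525.4656 Pa


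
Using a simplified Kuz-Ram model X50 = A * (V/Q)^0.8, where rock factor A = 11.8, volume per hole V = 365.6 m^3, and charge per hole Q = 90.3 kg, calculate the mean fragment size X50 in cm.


36.1191 cm

Compute V/Q:
V/Q = 365.6 / 90.3 = 4.048726467
Raise to the power 0.8:
(V/Q)^0.8 = 4.048726467^0.8 = 3.060939526
Multiply by A:
X50 = 11.8 * 3.060939526
= 36.1191 cm


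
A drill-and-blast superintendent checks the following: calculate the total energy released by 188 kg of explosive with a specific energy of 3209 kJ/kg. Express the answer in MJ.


603.292 MJ

Energy = mass * specific_energy / 1000
= 188 * 3209 / 1000
= 603292 / 1000
= 603.292 MJ


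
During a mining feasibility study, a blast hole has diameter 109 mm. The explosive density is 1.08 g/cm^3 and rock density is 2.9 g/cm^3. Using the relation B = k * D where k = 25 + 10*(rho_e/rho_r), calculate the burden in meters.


First, compute k:
rho_e / rho_r = 1.08 / 2.9 = 0.3724137931
k = 25 + 10 * 0.3724137931 = 28.72413793
Then, compute burden:
B = k * D / 1000 = 28.72413793 * 109 / 1000
= 3130.931034 / 1000
= 3.1309 m

3.1309 m


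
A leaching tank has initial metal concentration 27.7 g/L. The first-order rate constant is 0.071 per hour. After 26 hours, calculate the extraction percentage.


Compute the exponent:
-k * t = -0.071 * 26 = -1.846
Remaining concentration:
C = 27.7 * exp(-1.846)
= 27.7 * 0.1578673746
= 4.372926275 g/L
Extracted = 27.7 - 4.372926275 = 23.32707372 g/L
Extraction % = 23.32707372 / 27.7 * 100
= 84.2133%

84.2133%


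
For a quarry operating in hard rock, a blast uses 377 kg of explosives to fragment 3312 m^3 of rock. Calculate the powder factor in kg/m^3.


Powder factor = explosive mass / rock volume
= 377 / 3312
= 0.1138 kg/m^3

0.1138 kg/m^3


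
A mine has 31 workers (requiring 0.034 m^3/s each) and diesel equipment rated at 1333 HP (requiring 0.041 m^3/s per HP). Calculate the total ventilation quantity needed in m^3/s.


55.707 m^3/s

Airflow for workers:
Q_people = 31 * 0.034 = 1.054 m^3/s
Airflow for diesel equipment:
Q_diesel = 1333 * 0.041 = 54.653 m^3/s
Total ventilation:
Q_total = 1.054 + 54.653
= 55.707 m^3/s


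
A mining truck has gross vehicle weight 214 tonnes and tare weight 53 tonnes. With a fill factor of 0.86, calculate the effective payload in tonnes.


Maximum payload = gross - tare
= 214 - 53 = 161 tonnes
Effective payload = max payload * fill factor
= 161 * 0.86
= 138.46 tonnes

138.46 tonnes


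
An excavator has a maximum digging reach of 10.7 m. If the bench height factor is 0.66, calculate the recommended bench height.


7.062 m

Bench height = reach * factor
= 10.7 * 0.66
= 7.062 m


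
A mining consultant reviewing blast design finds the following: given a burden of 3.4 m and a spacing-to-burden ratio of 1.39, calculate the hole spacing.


Spacing = burden * ratio
= 3.4 * 1.39
= 4.726 m

4.726 m


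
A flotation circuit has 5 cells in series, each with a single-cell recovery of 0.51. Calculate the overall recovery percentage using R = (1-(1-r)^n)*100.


Complement of single-cell recovery:
1 - r = 1 - 0.51 = 0.49
Raise to power n:
(1 - r)^5 = 0.49^5 = 0.0282475249
Overall recovery:
R = (1 - 0.0282475249) * 100
= 97.1752%

97.1752%


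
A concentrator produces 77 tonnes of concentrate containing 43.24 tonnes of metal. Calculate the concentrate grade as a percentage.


56.1558%

Grade = (metal in concentrate / concentrate mass) * 100
= (43.24 / 77) * 100
= 0.5615584416 * 100
= 56.1558%


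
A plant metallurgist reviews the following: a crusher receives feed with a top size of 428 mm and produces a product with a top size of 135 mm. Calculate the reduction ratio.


Reduction ratio = feed size / product size
= 428 / 135
= 3.1704

3.1704


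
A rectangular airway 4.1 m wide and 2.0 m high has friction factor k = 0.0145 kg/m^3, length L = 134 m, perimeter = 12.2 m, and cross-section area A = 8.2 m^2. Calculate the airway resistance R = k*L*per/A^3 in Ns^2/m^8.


Compute the numerator:
k * L * per = 0.0145 * 134 * 12.2
= 23.7046
Compute the denominator:
A^3 = 8.2^3 = 551.368
Resistance:
R = 23.7046 / 551.368
= 0.043 Ns^2/m^8

0.043 Ns^2/m^8


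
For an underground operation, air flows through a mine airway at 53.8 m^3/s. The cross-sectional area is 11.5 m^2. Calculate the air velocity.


4.6783 m/s

Velocity = flow rate / cross-sectional area
= 53.8 / 11.5
= 4.6783 m/s


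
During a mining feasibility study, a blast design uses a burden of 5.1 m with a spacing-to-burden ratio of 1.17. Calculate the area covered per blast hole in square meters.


30.4317 m^2

First, find the spacing:
Spacing = burden * ratio = 5.1 * 1.17
= 5.967 m
Then, calculate the area:
Area = burden * spacing = 5.1 * 5.967
= 30.4317 m^2


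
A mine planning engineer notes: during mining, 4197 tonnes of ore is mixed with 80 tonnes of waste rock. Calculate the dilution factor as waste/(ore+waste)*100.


Total material = ore + waste
= 4197 + 80 = 4277 tonnes
Dilution = waste / total * 100
= 80 / 4277 * 100
= 0.01870469956 * 100
= 1.8705%

1.8705%


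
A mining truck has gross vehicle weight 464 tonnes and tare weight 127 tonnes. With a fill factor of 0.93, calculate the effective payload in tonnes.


313.41 tonnes

Maximum payload = gross - tare
= 464 - 127 = 337 tonnes
Effective payload = max payload * fill factor
= 337 * 0.93
= 313.41 tonnes


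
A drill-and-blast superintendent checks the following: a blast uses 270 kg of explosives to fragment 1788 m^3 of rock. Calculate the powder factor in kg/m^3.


0.151 kg/m^3

Powder factor = explosive mass / rock volume
= 270 / 1788
= 0.151 kg/m^3


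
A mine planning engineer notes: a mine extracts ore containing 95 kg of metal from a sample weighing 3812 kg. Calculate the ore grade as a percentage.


Ore grade = (metal mass / ore mass) * 100
= (95 / 3812) * 100
= 0.02492130115 * 100
= 2.4921%

2.4921%


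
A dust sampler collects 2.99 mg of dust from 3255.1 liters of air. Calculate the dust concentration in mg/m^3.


0.9186 mg/m^3

Convert liters to m^3: 1 m^3 = 1000 L
Concentration = mass / volume * 1000
= 2.99 / 3255.1 * 1000
= 0.0009185585696 * 1000
= 0.9186 mg/m^3


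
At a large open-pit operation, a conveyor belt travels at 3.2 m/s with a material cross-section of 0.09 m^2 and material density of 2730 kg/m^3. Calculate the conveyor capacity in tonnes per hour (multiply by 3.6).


Volumetric flow = speed * area
= 3.2 * 0.09 = 0.288 m^3/s
Mass flow = volumetric * density
= 0.288 * 2730 = 786.24 kg/s
Convert to t/h: multiply by 3.6
Capacity = 786.24 * 3.6
= 2830.464 t/h

2830.464 t/h


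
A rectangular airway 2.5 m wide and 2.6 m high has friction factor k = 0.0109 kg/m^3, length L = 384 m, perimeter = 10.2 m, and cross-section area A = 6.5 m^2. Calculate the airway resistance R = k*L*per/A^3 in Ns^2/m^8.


0.1555 Ns^2/m^8

Compute the numerator:
k * L * per = 0.0109 * 384 * 10.2
= 42.69312
Compute the denominator:
A^3 = 6.5^3 = 274.625
Resistance:
R = 42.69312 / 274.625
= 0.1555 Ns^2/m^8


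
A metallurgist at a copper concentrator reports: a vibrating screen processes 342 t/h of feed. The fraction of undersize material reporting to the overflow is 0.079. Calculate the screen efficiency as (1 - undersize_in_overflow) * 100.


Screen efficiency = (1 - fraction of undersize in overflow) * 100
= (1 - 0.079) * 100
= 0.921 * 100
= 92.1%

92.1%


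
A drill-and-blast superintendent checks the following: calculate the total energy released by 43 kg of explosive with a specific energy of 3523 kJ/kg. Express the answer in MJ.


Energy = mass * specific_energy / 1000
= 43 * 3523 / 1000
= 151489 / 1000
= 151.489 MJ

151.489 MJ


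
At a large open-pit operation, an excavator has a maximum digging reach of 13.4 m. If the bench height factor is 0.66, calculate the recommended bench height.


Bench height = reach * factor
= 13.4 * 0.66
= 8.844 m

8.844 m


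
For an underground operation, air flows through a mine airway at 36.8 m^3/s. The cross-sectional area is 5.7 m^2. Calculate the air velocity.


Velocity = flow rate / cross-sectional area
= 36.8 / 5.7
= 6.4561 m/s

6.4561 m/s


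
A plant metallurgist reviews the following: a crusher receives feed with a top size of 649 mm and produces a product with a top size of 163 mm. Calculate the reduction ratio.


3.9816

Reduction ratio = feed size / product size
= 649 / 163
= 3.9816


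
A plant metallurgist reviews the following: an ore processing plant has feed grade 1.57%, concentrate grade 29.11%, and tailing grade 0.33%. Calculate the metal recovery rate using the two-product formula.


Using the two-product formula:
R = 100 * c * (f - t) / (f * (c - t))
Numerator = 100 * 29.11 * (1.57 - 0.33)
= 100 * 29.11 * 1.24
= 3609.64
Denominator = 1.57 * (29.11 - 0.33)
= 1.57 * 28.78
= 45.1846
R = 3609.64 / 45.1846
= 79.8865%

79.8865%


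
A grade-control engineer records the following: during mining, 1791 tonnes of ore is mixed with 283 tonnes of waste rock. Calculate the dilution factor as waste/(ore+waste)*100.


Total material = ore + waste
= 1791 + 283 = 2074 tonnes
Dilution = waste / total * 100
= 283 / 2074 * 100
= 0.1364513018 * 100
= 13.6451%

13.6451%


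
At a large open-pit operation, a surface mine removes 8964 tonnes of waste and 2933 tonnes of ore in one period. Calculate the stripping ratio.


3.0563

Stripping ratio = waste tonnage / ore tonnage
= 8964 / 2933
= 3.0563


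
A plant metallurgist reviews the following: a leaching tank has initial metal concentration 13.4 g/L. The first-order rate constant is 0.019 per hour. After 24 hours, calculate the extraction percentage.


36.6186%

Compute the exponent:
-k * t = -0.019 * 24 = -0.456
Remaining concentration:
C = 13.4 * exp(-0.456)
= 13.4 * 0.6338138371
= 8.493105417 g/L
Extracted = 13.4 - 8.493105417 = 4.906894583 g/L
Extraction % = 4.906894583 / 13.4 * 100
= 36.6186%


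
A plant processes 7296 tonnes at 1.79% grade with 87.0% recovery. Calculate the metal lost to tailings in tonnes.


16.9778 tonnes

Total metal in feed:
= 7296 * 1.79 / 100 = 130.5984 tonnes
Metal recovered:
= 130.5984 * 87.0 / 100 = 113.620608 tonnes
Metal lost to tailings:
= 130.5984 - 113.620608
= 16.9778 tonnes


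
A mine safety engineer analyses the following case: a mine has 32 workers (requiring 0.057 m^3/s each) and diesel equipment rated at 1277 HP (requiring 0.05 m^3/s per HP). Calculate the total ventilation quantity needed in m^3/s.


Airflow for workers:
Q_people = 32 * 0.057 = 1.824 m^3/s
Airflow for diesel equipment:
Q_diesel = 1277 * 0.05 = 63.85 m^3/s
Total ventilation:
Q_total = 1.824 + 63.85
= 65.674 m^3/s

65.674 m^3/s


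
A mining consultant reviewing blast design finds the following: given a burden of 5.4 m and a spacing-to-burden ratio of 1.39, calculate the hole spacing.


7.506 m

Spacing = burden * ratio
= 5.4 * 1.39
= 7.506 m


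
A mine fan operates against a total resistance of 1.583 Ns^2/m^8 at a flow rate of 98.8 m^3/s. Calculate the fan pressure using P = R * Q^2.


15452.3595 Pa

Compute Q^2:
Q^2 = 98.8^2 = 9761.44
Compute pressure:
P = R * Q^2 = 1.583 * 9761.44
= 15452.3595 Pa


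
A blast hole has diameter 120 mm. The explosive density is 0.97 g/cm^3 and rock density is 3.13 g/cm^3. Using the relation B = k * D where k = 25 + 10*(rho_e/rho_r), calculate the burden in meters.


First, compute k:
rho_e / rho_r = 0.97 / 3.13 = 0.3099041534
k = 25 + 10 * 0.3099041534 = 28.09904153
Then, compute burden:
B = k * D / 1000 = 28.09904153 * 120 / 1000
= 3371.884984 / 1000
= 3.3719 m

3.3719 m


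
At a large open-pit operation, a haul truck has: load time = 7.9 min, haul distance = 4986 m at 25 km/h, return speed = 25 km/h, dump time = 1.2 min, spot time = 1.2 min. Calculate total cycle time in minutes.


34.2328 min

Convert haul speed to m/min: 25 * 1000/60 = 416.6666667 m/min
Haul time = 4986 / 416.6666667 = 11.9664 min
Convert return speed to m/min: 25 * 1000/60 = 416.6666667 m/min
Return time = 4986 / 416.6666667 = 11.9664 min
Total cycle time:
= 7.9 + 11.9664 + 1.2 + 11.9664 + 1.2
= 34.2328 min


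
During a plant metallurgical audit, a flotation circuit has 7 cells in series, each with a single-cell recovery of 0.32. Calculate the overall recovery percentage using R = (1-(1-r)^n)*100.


Complement of single-cell recovery:
1 - r = 1 - 0.32 = 0.68
Raise to power n:
(1 - r)^7 = 0.68^7 = 0.06722988818
Overall recovery:
R = (1 - 0.06722988818) * 100
= 93.277%

93.277%


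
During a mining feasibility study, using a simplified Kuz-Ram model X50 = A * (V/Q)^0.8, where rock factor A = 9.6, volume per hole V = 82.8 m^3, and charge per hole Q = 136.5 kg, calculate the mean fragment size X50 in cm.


Compute V/Q:
V/Q = 82.8 / 136.5 = 0.6065934066
Raise to the power 0.8:
(V/Q)^0.8 = 0.6065934066^0.8 = 0.6703755223
Multiply by A:
X50 = 9.6 * 0.6703755223
= 6.4356 cm

6.4356 cm


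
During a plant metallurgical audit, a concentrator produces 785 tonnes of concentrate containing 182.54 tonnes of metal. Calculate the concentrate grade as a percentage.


Grade = (metal in concentrate / concentrate mass) * 100
= (182.54 / 785) * 100
= 0.2325350318 * 100
= 23.2535%

23.2535%


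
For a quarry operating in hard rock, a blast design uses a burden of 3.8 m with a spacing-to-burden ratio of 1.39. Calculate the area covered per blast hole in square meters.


20.0716 m^2

First, find the spacing:
Spacing = burden * ratio = 3.8 * 1.39
= 5.282 m
Then, calculate the area:
Area = burden * spacing = 3.8 * 5.282
= 20.0716 m^2


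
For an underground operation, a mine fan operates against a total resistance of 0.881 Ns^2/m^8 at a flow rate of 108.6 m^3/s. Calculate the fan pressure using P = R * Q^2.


10390.4788 Pa

Compute Q^2:
Q^2 = 108.6^2 = 11793.96
Compute pressure:
P = R * Q^2 = 0.881 * 11793.96
= 10390.4788 Pa


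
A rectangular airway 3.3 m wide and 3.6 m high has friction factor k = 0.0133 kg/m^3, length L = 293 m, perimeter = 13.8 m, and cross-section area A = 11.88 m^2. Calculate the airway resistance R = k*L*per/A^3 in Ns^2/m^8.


0.0321 Ns^2/m^8

Compute the numerator:
k * L * per = 0.0133 * 293 * 13.8
= 53.77722
Compute the denominator:
A^3 = 11.88^3 = 1676.676672
Resistance:
R = 53.77722 / 1676.676672
= 0.0321 Ns^2/m^8


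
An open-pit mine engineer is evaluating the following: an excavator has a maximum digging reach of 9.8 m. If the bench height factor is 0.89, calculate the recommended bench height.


8.722 m

Bench height = reach * factor
= 9.8 * 0.89
= 8.722 m


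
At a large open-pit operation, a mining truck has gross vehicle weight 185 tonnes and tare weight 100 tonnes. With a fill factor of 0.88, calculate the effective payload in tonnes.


Maximum payload = gross - tare
= 185 - 100 = 85 tonnes
Effective payload = max payload * fill factor
= 85 * 0.88
= 74.8 tonnes

74.8 tonnes


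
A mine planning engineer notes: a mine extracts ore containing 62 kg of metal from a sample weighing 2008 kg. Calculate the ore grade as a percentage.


3.0876%

Ore grade = (metal mass / ore mass) * 100
= (62 / 2008) * 100
= 0.03087649402 * 100
= 3.0876%


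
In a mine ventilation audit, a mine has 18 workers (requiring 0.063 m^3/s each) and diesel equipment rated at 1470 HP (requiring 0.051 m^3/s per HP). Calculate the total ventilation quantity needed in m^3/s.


76.104 m^3/s

Airflow for workers:
Q_people = 18 * 0.063 = 1.134 m^3/s
Airflow for diesel equipment:
Q_diesel = 1470 * 0.051 = 74.97 m^3/s
Total ventilation:
Q_total = 1.134 + 74.97
= 76.104 m^3/s


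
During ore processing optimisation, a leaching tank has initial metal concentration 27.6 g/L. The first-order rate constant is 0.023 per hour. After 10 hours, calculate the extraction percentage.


Compute the exponent:
-k * t = -0.023 * 10 = -0.23
Remaining concentration:
C = 27.6 * exp(-0.23)
= 27.6 * 0.7945336025
= 21.92912743 g/L
Extracted = 27.6 - 21.92912743 = 5.670872571 g/L
Extraction % = 5.670872571 / 27.6 * 100
= 20.5466%

20.5466%


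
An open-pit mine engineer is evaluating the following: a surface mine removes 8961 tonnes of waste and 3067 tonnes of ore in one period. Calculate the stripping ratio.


2.9217

Stripping ratio = waste tonnage / ore tonnage
= 8961 / 3067
= 2.9217


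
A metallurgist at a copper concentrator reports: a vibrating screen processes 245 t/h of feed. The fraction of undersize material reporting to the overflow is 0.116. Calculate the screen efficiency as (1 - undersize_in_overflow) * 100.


88.4%

Screen efficiency = (1 - fraction of undersize in overflow) * 100
= (1 - 0.116) * 100
= 0.884 * 100
= 88.4%


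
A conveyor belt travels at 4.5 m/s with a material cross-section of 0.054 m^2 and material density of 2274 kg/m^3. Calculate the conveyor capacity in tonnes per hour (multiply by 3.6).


Volumetric flow = speed * area
= 4.5 * 0.054 = 0.243 m^3/s
Mass flow = volumetric * density
= 0.243 * 2274 = 552.582 kg/s
Convert to t/h: multiply by 3.6
Capacity = 552.582 * 3.6
= 1989.2952 t/h

1989.2952 t/h


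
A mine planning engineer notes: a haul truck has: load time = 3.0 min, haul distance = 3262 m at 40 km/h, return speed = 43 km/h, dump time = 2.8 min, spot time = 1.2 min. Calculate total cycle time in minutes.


Convert haul speed to m/min: 40 * 1000/60 = 666.6666667 m/min
Haul time = 3262 / 666.6666667 = 4.893 min
Convert return speed to m/min: 43 * 1000/60 = 716.6666667 m/min
Return time = 3262 / 716.6666667 = 4.551627907 min
Total cycle time:
= 3.0 + 4.893 + 2.8 + 4.551627907 + 1.2
= 16.4446 min

16.4446 min


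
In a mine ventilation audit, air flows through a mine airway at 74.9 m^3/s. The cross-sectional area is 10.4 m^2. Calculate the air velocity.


7.2019 m/s

Velocity = flow rate / cross-sectional area
= 74.9 / 10.4
= 7.2019 m/s


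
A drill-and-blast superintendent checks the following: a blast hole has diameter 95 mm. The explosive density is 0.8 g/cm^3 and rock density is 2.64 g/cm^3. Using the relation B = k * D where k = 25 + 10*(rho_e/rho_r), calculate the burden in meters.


2.6629 m

First, compute k:
rho_e / rho_r = 0.8 / 2.64 = 0.303030303
k = 25 + 10 * 0.303030303 = 28.03030303
Then, compute burden:
B = k * D / 1000 = 28.03030303 * 95 / 1000
= 2662.878788 / 1000
= 2.6629 m


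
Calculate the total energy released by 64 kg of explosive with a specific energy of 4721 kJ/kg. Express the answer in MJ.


302.144 MJ

Energy = mass * specific_energy / 1000
= 64 * 4721 / 1000
= 302144 / 1000
= 302.144 MJ


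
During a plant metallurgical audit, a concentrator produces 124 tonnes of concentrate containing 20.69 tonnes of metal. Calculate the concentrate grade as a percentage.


16.6855%

Grade = (metal in concentrate / concentrate mass) * 100
= (20.69 / 124) * 100
= 0.1668548387 * 100
= 16.6855%


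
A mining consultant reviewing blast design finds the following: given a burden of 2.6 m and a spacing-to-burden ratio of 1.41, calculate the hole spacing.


3.666 m

Spacing = burden * ratio
= 2.6 * 1.41
= 3.666 m


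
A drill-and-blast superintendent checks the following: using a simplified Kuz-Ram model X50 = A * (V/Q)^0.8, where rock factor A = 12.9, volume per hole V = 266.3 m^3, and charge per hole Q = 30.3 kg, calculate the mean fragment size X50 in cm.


Compute V/Q:
V/Q = 266.3 / 30.3 = 8.788778878
Raise to the power 0.8:
(V/Q)^0.8 = 8.788778878^0.8 = 5.690400454
Multiply by A:
X50 = 12.9 * 5.690400454
= 73.4062 cm

73.4062 cm


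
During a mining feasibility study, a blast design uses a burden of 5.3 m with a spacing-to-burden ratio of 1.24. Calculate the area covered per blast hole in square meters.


First, find the spacing:
Spacing = burden * ratio = 5.3 * 1.24
= 6.572 m
Then, calculate the area:
Area = burden * spacing = 5.3 * 6.572
= 34.8316 m^2

34.8316 m^2


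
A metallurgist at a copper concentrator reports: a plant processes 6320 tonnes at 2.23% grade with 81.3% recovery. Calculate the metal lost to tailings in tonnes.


Total metal in feed:
= 6320 * 2.23 / 100 = 140.936 tonnes
Metal recovered:
= 140.936 * 81.3 / 100 = 114.580968 tonnes
Metal lost to tailings:
= 140.936 - 114.580968
= 26.355 tonnes

26.355 tonnes


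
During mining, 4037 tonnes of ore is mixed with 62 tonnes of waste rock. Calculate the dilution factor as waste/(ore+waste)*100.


Total material = ore + waste
= 4037 + 62 = 4099 tonnes
Dilution = waste / total * 100
= 62 / 4099 * 100
= 0.0151256404 * 100
= 1.5126%

1.5126%


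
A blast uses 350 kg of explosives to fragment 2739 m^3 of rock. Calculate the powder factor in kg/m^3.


0.1278 kg/m^3

Powder factor = explosive mass / rock volume
= 350 / 2739
= 0.1278 kg/m^3


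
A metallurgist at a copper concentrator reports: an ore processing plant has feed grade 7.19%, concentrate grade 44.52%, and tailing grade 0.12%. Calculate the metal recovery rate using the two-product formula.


98.5968%

Using the two-product formula:
R = 100 * c * (f - t) / (f * (c - t))
Numerator = 100 * 44.52 * (7.19 - 0.12)
= 100 * 44.52 * 7.07
= 31475.64
Denominator = 7.19 * (44.52 - 0.12)
= 7.19 * 44.4
= 319.236
R = 31475.64 / 319.236
= 98.5968%


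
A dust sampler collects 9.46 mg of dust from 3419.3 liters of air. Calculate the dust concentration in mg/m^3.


Convert liters to m^3: 1 m^3 = 1000 L
Concentration = mass / volume * 1000
= 9.46 / 3419.3 * 1000
= 0.002766648144 * 1000
= 2.7666 mg/m^3

2.7666 mg/m^3


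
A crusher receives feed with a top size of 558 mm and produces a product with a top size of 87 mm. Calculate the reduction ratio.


6.4138

Reduction ratio = feed size / product size
= 558 / 87
= 6.4138


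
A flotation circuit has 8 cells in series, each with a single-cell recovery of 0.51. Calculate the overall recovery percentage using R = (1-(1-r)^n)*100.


99.6677%

Complement of single-cell recovery:
1 - r = 1 - 0.51 = 0.49
Raise to power n:
(1 - r)^8 = 0.49^8 = 0.003323293057
Overall recovery:
R = (1 - 0.003323293057) * 100
= 99.6677%


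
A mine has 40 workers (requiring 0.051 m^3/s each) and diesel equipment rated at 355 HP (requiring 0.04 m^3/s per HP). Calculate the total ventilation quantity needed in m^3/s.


Airflow for workers:
Q_people = 40 * 0.051 = 2.04 m^3/s
Airflow for diesel equipment:
Q_diesel = 355 * 0.04 = 14.2 m^3/s
Total ventilation:
Q_total = 2.04 + 14.2
= 16.24 m^3/s

16.24 m^3/s


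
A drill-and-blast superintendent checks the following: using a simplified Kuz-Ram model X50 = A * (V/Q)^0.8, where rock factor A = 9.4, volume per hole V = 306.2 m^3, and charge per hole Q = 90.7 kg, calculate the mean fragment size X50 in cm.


Compute V/Q:
V/Q = 306.2 / 90.7 = 3.375964719
Raise to the power 0.8:
(V/Q)^0.8 = 3.375964719^0.8 = 2.646782896
Multiply by A:
X50 = 9.4 * 2.646782896
= 24.8798 cm

24.8798 cm


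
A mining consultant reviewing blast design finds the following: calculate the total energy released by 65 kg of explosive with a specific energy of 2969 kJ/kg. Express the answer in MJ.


Energy = mass * specific_energy / 1000
= 65 * 2969 / 1000
= 192985 / 1000
= 192.985 MJ

192.985 MJ


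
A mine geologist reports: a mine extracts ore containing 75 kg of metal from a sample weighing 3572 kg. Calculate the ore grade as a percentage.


Ore grade = (metal mass / ore mass) * 100
= (75 / 3572) * 100
= 0.02099664054 * 100
= 2.0997%

2.0997%


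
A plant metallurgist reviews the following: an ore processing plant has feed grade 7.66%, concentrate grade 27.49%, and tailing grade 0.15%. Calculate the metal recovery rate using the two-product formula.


98.5797%

Using the two-product formula:
R = 100 * c * (f - t) / (f * (c - t))
Numerator = 100 * 27.49 * (7.66 - 0.15)
= 100 * 27.49 * 7.51
= 20644.99
Denominator = 7.66 * (27.49 - 0.15)
= 7.66 * 27.34
= 209.4244
R = 20644.99 / 209.4244
= 98.5797%


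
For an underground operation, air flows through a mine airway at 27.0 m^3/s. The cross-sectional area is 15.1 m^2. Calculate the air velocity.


Velocity = flow rate / cross-sectional area
= 27.0 / 15.1
= 1.7881 m/s

1.7881 m/s


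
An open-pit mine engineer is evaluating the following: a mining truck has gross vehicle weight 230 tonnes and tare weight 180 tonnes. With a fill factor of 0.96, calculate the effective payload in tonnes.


48.0 tonnes

Maximum payload = gross - tare
= 230 - 180 = 50 tonnes
Effective payload = max payload * fill factor
= 50 * 0.96
= 48.0 tonnes


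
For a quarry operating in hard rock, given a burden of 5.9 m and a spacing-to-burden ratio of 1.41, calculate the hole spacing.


Spacing = burden * ratio
= 5.9 * 1.41
= 8.319 m

8.319 m


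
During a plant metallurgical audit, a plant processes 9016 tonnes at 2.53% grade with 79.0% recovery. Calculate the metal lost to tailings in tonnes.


47.902 tonnes

Total metal in feed:
= 9016 * 2.53 / 100 = 228.1048 tonnes
Metal recovered:
= 228.1048 * 79.0 / 100 = 180.202792 tonnes
Metal lost to tailings:
= 228.1048 - 180.202792
= 47.902 tonnes


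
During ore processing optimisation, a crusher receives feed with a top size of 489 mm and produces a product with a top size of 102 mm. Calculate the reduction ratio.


Reduction ratio = feed size / product size
= 489 / 102
= 4.7941

4.7941


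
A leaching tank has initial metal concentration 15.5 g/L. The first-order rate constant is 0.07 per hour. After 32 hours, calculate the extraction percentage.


Compute the exponent:
-k * t = -0.07 * 32 = -2.24
Remaining concentration:
C = 15.5 * exp(-2.24)
= 15.5 * 0.1064585044
= 1.650106818 g/L
Extracted = 15.5 - 1.650106818 = 13.84989318 g/L
Extraction % = 13.84989318 / 15.5 * 100
= 89.3541%

89.3541%


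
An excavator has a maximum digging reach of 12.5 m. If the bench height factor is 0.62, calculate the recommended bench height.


7.75 m

Bench height = reach * factor
= 12.5 * 0.62
= 7.75 m


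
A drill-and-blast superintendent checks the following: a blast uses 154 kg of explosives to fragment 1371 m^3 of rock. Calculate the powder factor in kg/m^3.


Powder factor = explosive mass / rock volume
= 154 / 1371
= 0.1123 kg/m^3

0.1123 kg/m^3


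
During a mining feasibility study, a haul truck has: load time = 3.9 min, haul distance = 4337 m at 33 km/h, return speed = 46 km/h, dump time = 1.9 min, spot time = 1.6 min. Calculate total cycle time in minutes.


Convert haul speed to m/min: 33 * 1000/60 = 550 m/min
Haul time = 4337 / 550 = 7.885454545 min
Convert return speed to m/min: 46 * 1000/60 = 766.6666667 m/min
Return time = 4337 / 766.6666667 = 5.656956522 min
Total cycle time:
= 3.9 + 7.885454545 + 1.9 + 5.656956522 + 1.6
= 20.9424 min

20.9424 min


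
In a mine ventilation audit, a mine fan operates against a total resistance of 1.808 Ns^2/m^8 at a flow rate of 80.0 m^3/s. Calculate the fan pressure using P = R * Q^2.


Compute Q^2:
Q^2 = 80.0^2 = 6400.0
Compute pressure:
P = R * Q^2 = 1.808 * 6400.0
= 11571.2 Pa

11571.2 Pa


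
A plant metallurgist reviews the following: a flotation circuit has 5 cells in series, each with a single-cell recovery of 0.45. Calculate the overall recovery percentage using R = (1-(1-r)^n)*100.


Complement of single-cell recovery:
1 - r = 1 - 0.45 = 0.55
Raise to power n:
(1 - r)^5 = 0.55^5 = 0.0503284375
Overall recovery:
R = (1 - 0.0503284375) * 100
= 94.9672%

94.9672%


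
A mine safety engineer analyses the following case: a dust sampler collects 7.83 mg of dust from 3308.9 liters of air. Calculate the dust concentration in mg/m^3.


Convert liters to m^3: 1 m^3 = 1000 L
Concentration = mass / volume * 1000
= 7.83 / 3308.9 * 1000
= 0.002366345311 * 1000
= 2.3663 mg/m^3

2.3663 mg/m^3


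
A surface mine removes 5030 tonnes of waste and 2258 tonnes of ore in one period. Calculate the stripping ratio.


Stripping ratio = waste tonnage / ore tonnage
= 5030 / 2258
= 2.2276

2.2276


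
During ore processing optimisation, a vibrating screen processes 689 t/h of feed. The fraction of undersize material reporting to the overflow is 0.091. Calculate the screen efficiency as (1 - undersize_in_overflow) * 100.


90.9%

Screen efficiency = (1 - fraction of undersize in overflow) * 100
= (1 - 0.091) * 100
= 0.909 * 100
= 90.9%


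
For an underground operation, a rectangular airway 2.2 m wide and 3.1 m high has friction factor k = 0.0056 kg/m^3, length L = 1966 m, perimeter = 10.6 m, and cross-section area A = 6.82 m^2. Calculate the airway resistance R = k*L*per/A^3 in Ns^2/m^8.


Compute the numerator:
k * L * per = 0.0056 * 1966 * 10.6
= 116.70176
Compute the denominator:
A^3 = 6.82^3 = 317.214568
Resistance:
R = 116.70176 / 317.214568
= 0.3679 Ns^2/m^8

0.3679 Ns^2/m^8


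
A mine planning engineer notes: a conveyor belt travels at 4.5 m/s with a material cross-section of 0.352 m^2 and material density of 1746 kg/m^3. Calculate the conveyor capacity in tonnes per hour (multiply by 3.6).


Volumetric flow = speed * area
= 4.5 * 0.352 = 1.584 m^3/s
Mass flow = volumetric * density
= 1.584 * 1746 = 2765.664 kg/s
Convert to t/h: multiply by 3.6
Capacity = 2765.664 * 3.6
= 9956.3904 t/h

9956.3904 t/h


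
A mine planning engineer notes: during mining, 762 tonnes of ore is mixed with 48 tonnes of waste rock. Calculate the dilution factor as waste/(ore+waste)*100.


Total material = ore + waste
= 762 + 48 = 810 tonnes
Dilution = waste / total * 100
= 48 / 810 * 100
= 0.05925925926 * 100
= 5.9259%

5.9259%


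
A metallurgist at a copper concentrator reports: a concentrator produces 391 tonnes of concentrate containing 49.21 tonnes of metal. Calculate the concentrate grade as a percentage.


12.5857%

Grade = (metal in concentrate / concentrate mass) * 100
= (49.21 / 391) * 100
= 0.1258567775 * 100
= 12.5857%


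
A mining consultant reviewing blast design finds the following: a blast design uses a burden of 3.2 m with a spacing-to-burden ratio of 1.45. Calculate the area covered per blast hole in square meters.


14.848 m^2

First, find the spacing:
Spacing = burden * ratio = 3.2 * 1.45
= 4.64 m
Then, calculate the area:
Area = burden * spacing = 3.2 * 4.64
= 14.848 m^2


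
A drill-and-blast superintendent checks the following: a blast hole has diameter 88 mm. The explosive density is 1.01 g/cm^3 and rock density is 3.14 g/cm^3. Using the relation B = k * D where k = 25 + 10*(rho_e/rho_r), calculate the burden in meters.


2.4831 m

First, compute k:
rho_e / rho_r = 1.01 / 3.14 = 0.321656051
k = 25 + 10 * 0.321656051 = 28.21656051
Then, compute burden:
B = k * D / 1000 = 28.21656051 * 88 / 1000
= 2483.057325 / 1000
= 2.4831 m


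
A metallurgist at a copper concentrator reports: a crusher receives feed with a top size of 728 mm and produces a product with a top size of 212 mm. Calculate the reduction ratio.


3.434

Reduction ratio = feed size / product size
= 728 / 212
= 3.434


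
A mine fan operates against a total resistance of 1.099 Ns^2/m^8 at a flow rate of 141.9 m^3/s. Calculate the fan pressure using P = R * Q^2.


22129.0354 Pa

Compute Q^2:
Q^2 = 141.9^2 = 20135.61
Compute pressure:
P = R * Q^2 = 1.099 * 20135.61
= 22129.0354 Pa


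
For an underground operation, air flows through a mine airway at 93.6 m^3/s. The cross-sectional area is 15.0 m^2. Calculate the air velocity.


6.24 m/s

Velocity = flow rate / cross-sectional area
= 93.6 / 15.0
= 6.24 m/s


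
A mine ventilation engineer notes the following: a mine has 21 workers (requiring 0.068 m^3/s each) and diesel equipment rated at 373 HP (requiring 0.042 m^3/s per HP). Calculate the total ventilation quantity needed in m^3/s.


Airflow for workers:
Q_people = 21 * 0.068 = 1.428 m^3/s
Airflow for diesel equipment:
Q_diesel = 373 * 0.042 = 15.666 m^3/s
Total ventilation:
Q_total = 1.428 + 15.666
= 17.094 m^3/s

17.094 m^3/s


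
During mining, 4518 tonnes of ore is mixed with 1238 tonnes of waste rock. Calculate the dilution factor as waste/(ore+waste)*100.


21.508%

Total material = ore + waste
= 4518 + 1238 = 5756 tonnes
Dilution = waste / total * 100
= 1238 / 5756 * 100
= 0.2150799166 * 100
= 21.508%


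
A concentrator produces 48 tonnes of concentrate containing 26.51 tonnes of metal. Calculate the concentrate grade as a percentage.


55.2292%

Grade = (metal in concentrate / concentrate mass) * 100
= (26.51 / 48) * 100
= 0.5522916667 * 100
= 55.2292%


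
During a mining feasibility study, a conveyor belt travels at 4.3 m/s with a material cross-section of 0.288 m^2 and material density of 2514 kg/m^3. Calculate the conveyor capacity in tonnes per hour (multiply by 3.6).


Volumetric flow = speed * area
= 4.3 * 0.288 = 1.2384 m^3/s
Mass flow = volumetric * density
= 1.2384 * 2514 = 3113.3376 kg/s
Convert to t/h: multiply by 3.6
Capacity = 3113.3376 * 3.6
= 11208.0154 t/h

11208.0154 t/h


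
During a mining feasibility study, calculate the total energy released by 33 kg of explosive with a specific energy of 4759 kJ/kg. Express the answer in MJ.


Energy = mass * specific_energy / 1000
= 33 * 4759 / 1000
= 157047 / 1000
= 157.047 MJ

157.047 MJ


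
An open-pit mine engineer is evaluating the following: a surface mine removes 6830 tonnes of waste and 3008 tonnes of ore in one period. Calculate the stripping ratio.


2.2706

Stripping ratio = waste tonnage / ore tonnage
= 6830 / 3008
= 2.2706


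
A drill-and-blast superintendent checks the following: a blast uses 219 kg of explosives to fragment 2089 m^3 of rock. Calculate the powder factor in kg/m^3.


Powder factor = explosive mass / rock volume
= 219 / 2089
= 0.1048 kg/m^3

0.1048 kg/m^3


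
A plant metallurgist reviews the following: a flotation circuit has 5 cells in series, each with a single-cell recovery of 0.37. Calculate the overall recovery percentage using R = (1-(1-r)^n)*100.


Complement of single-cell recovery:
1 - r = 1 - 0.37 = 0.63
Raise to power n:
(1 - r)^5 = 0.63^5 = 0.0992436543
Overall recovery:
R = (1 - 0.0992436543) * 100
= 90.0756%

90.0756%


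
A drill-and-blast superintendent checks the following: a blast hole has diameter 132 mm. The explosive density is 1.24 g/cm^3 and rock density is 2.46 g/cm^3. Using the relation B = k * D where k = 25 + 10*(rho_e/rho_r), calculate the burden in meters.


First, compute k:
rho_e / rho_r = 1.24 / 2.46 = 0.5040650407
k = 25 + 10 * 0.5040650407 = 30.04065041
Then, compute burden:
B = k * D / 1000 = 30.04065041 * 132 / 1000
= 3965.365854 / 1000
= 3.9654 m

3.9654 m


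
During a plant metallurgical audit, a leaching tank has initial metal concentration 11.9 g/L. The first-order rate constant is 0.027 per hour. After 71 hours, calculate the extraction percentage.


85.2953%

Compute the exponent:
-k * t = -0.027 * 71 = -1.917
Remaining concentration:
C = 11.9 * exp(-1.917)
= 11.9 * 0.1470474434
= 1.749864577 g/L
Extracted = 11.9 - 1.749864577 = 10.15013542 g/L
Extraction % = 10.15013542 / 11.9 * 100
= 85.2953%
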